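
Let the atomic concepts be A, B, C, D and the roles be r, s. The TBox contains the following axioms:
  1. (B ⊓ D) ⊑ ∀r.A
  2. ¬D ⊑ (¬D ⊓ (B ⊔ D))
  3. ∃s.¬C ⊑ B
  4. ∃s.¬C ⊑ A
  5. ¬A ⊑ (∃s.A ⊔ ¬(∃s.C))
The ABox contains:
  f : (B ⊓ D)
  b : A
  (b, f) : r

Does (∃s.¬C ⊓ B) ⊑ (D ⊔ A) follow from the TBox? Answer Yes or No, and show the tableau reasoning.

Yes

1. (∃s.¬C ⊓ B) ⊑ (D ⊔ A)  ⇔  ((∃s.¬C ⊓ B) ⊓ (¬D ⊓ ¬A)) unsat w.r.t. T
   all branches close; clash {A, ¬A} at x₀
2. Hence (∃s.¬C ⊓ B) ⊑ (D ⊔ A): entailed.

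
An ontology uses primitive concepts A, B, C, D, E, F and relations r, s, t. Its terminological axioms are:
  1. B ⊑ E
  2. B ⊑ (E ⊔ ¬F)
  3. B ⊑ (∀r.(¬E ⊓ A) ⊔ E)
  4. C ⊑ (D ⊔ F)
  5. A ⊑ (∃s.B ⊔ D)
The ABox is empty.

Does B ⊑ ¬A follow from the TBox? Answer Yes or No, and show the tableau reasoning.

No

1. B ⊑ ¬A  ⇔  (B ⊓ A) unsat w.r.t. T
   apply at x₀: B⊑E; B⊑(E ⊔ ¬F); B⊑(∀r.(¬E ⊓ A) ⊔ E)
   open: L(x₀) ⊇ {A, B, E, ¬C, ∃s.B} (+ ∃-successors)
2. Hence B ⊑ ¬A: not entailed.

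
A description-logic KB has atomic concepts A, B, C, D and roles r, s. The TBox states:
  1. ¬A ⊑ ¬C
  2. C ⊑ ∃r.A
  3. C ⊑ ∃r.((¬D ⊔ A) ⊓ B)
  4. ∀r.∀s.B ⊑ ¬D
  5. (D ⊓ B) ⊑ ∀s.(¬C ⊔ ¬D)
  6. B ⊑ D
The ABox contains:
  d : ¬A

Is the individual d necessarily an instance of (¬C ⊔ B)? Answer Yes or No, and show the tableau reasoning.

1. d : (¬C ⊔ B)?  L(d) = {¬A} ∪ {(C ⊓ ¬B)}
   clash {C, ¬C} at d — d ∈ (¬C ⊔ B)
2. Hence d : (¬C ⊔ B): entailed.

Yes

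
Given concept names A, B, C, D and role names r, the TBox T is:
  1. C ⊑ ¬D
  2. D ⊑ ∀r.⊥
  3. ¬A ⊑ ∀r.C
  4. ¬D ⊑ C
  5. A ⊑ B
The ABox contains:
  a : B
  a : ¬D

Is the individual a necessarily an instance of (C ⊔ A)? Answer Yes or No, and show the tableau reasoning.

1. a : (C ⊔ A)?  L(a) = {B, ¬D} ∪ {(¬C ⊓ ¬A)}
   clash {C, ¬C} at a — a ∈ (C ⊔ A)
2. Hence a : (C ⊔ A): entailed.

Yes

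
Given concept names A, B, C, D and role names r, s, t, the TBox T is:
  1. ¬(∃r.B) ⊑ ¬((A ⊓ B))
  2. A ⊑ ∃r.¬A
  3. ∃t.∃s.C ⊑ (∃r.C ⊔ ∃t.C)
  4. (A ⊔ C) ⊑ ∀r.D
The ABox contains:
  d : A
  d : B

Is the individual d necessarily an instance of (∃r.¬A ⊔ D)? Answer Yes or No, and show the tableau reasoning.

Yes

1. d : (∃r.¬A ⊔ D)?  L(d) = {A, B} ∪ {(∀r.A ⊓ ¬D)}
   clash {B, ¬B} at d — d ∈ (∃r.¬A ⊔ D)
2. Hence d : (∃r.¬A ⊔ D): entailed.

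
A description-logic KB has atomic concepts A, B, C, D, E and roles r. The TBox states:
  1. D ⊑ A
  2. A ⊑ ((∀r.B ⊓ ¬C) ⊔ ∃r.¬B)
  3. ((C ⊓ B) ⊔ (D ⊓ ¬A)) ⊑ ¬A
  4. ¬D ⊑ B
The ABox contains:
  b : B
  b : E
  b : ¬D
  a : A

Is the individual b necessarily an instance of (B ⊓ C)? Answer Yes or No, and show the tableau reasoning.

1. b : (B ⊓ C)?  L(b) = {B, E, ¬D} ∪ {(¬B ⊔ ¬C)}
   open: L(b) ⊇ {B, E, ¬A, ¬C, ¬D} — b ∉ (B ⊓ C) possible
2. Hence b : (B ⊓ C): not entailed.

No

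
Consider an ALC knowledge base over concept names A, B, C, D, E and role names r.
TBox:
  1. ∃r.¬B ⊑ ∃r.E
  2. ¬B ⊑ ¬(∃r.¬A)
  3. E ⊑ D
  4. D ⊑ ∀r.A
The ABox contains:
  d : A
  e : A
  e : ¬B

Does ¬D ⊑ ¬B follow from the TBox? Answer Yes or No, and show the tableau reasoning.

1. ¬D ⊑ ¬B  ⇔  (¬D ⊓ B) unsat w.r.t. T
   open: L(x₀) ⊇ {B, ¬D, ¬E, ∀r.B}
2. Hence ¬D ⊑ ¬B: not entailed.

No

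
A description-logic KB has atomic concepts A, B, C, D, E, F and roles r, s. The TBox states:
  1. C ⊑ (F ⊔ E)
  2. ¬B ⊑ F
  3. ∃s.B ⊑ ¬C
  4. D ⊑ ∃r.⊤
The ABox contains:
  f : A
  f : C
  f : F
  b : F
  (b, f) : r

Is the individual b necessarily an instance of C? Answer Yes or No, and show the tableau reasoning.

No

1. b : C?  L(b) = {F} ∪ {¬C}
   open: L(b) ⊇ {F, ¬C, ¬D} — b ∉ C possible
2. Hence b : C: not entailed.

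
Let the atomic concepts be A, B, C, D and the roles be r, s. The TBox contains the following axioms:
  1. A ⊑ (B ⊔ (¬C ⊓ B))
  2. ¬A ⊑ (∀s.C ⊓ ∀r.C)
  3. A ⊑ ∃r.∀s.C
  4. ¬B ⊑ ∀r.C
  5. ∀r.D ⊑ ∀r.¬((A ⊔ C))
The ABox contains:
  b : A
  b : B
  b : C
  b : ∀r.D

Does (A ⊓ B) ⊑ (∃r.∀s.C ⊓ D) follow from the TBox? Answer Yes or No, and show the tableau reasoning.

1. (A ⊓ B) ⊑ (∃r.∀s.C ⊓ D)  ⇔  ((A ⊓ B) ⊓ (∀r.∃s.¬C ⊔ ¬D)) unsat w.r.t. T
   apply at x₀: A⊑(B ⊔ (¬C ⊓ B)); A⊑∃r.∀s.C
   open: L(x₀) ⊇ {A, B, ¬D, ∃r.¬D, ∃r.∀s.C} (+ ∃-successors)
2. Hence (A ⊓ B) ⊑ (∃r.∀s.C ⊓ D): not entailed.

No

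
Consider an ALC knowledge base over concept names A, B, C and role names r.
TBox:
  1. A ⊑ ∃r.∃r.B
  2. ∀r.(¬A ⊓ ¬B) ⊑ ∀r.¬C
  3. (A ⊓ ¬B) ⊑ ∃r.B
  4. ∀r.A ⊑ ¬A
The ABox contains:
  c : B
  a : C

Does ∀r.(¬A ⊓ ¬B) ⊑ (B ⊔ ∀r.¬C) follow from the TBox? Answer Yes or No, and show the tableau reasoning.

1. ∀r.(¬A ⊓ ¬B) ⊑ (B ⊔ ∀r.¬C)  ⇔  (∀r.(¬A ⊓ ¬B) ⊓ (¬B ⊓ ∃r.C)) unsat w.r.t. T
   all branches close; clash {B, ¬B} at an ∃-successor
2. Hence ∀r.(¬A ⊓ ¬B) ⊑ (B ⊔ ∀r.¬C): entailed.

Yes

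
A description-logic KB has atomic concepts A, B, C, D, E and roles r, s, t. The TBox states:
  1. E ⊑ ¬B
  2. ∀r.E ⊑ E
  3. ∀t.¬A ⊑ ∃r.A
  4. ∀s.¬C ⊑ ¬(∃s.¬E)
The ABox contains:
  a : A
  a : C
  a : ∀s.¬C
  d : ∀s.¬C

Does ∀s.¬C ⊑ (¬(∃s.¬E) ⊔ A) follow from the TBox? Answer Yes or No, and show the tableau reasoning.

Yes

1. ∀s.¬C ⊑ (¬(∃s.¬E) ⊔ A)  ⇔  (∀s.¬C ⊓ (∃s.¬E ⊓ ¬A)) unsat w.r.t. T
   all branches close; clash {E, ¬E} at an ∃-successor
2. Hence ∀s.¬C ⊑ (¬(∃s.¬E) ⊔ A): entailed.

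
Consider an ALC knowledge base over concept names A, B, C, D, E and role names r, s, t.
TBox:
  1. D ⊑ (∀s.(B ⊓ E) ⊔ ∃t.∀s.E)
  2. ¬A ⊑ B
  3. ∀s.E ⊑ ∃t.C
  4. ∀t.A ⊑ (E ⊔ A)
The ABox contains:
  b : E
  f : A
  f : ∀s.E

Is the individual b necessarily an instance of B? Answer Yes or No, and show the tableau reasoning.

No

1. b : B?  L(b) = {E} ∪ {¬B}
   open: L(b) ⊇ {A, E, ¬B, ¬D, ∃s.¬E, …} (+ ∃-successors) — b ∉ B possible
2. Hence b : B: not entailed.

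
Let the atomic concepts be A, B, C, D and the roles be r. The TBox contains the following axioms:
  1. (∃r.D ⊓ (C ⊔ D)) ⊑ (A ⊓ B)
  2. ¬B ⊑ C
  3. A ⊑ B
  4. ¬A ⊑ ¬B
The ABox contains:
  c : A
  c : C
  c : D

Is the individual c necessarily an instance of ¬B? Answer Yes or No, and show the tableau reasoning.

No

1. c : ¬B?  L(c) = {A, C, D} ∪ {B}
   open: L(c) ⊇ {A, B, C, D, ∀r.¬D} — c ∉ ¬B possible
2. Hence c : ¬B: not entailed.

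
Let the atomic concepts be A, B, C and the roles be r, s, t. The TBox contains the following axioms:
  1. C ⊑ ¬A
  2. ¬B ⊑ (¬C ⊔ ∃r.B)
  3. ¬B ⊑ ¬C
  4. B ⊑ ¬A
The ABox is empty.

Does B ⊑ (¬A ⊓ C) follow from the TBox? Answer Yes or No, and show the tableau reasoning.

No

1. B ⊑ (¬A ⊓ C)  ⇔  (B ⊓ (A ⊔ ¬C)) unsat w.r.t. T
   apply at x₀: B⊑¬A
   open: L(x₀) ⊇ {B, ¬A, ¬C}
2. Hence B ⊑ (¬A ⊓ C): not entailed.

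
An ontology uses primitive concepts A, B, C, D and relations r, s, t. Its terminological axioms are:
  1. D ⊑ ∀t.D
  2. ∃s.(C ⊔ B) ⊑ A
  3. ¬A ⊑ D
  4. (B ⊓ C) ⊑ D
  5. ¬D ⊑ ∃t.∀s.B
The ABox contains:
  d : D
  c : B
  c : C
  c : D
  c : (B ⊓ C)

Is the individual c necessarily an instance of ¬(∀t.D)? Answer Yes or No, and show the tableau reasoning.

1. c : ¬(∀t.D)?  L(c) = {B, C, D, (B ⊓ C)} ∪ {∀t.D}
   open: L(c) ⊇ {B, C, D, ∀s.(¬C ⊓ ¬B), ∀t.D} — c ∉ ¬(∀t.D) possible
2. Hence c : ¬(∀t.D): not entailed.

No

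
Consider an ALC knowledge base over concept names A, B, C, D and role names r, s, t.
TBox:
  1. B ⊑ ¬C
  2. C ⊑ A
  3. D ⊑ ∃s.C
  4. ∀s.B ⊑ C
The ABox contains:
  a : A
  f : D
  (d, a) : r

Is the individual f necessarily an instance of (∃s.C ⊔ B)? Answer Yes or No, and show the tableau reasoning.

1. f : (∃s.C ⊔ B)?  L(f) = {D} ∪ {(∀s.¬C ⊓ ¬B)}
   clash {C, ¬C} at an ∃-successor — f ∈ (∃s.C ⊔ B)
2. Hence f : (∃s.C ⊔ B): entailed.

Yes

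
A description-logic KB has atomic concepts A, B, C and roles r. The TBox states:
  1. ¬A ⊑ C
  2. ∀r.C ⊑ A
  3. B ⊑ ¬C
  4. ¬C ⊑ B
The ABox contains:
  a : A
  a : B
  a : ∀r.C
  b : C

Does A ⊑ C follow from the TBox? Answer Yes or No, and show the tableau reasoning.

1. A ⊑ C  ⇔  (A ⊓ ¬C) unsat w.r.t. T
   apply at x₀: ¬C⊑B
   open: L(x₀) ⊇ {A, B, ¬C}
2. Hence A ⊑ C: not entailed.

No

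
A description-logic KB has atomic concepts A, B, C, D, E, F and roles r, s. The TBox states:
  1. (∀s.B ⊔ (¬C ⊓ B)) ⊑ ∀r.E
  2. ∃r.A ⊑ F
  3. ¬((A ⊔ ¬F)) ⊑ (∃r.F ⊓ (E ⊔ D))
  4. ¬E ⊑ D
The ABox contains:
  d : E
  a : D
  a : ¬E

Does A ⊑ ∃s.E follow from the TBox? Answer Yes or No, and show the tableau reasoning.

1. A ⊑ ∃s.E  ⇔  (A ⊓ ∀s.¬E) unsat w.r.t. T
   open: L(x₀) ⊇ {A, C, E, ∀r.¬A, ∀s.¬E, …} (+ ∃-successors)
2. Hence A ⊑ ∃s.E: not entailed.

No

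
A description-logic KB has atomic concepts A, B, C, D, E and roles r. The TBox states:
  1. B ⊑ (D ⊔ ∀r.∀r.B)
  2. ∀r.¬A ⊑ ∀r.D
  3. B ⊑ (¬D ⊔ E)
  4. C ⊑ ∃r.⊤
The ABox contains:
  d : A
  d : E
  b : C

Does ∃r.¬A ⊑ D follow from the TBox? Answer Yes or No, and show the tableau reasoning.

No

1. ∃r.¬A ⊑ D  ⇔  (∃r.¬A ⊓ ¬D) unsat w.r.t. T
   open: L(x₀) ⊇ {¬B, ¬C, ¬D, ∃r.A, ∃r.¬A} (+ ∃-successors)
2. Hence ∃r.¬A ⊑ D: not entailed.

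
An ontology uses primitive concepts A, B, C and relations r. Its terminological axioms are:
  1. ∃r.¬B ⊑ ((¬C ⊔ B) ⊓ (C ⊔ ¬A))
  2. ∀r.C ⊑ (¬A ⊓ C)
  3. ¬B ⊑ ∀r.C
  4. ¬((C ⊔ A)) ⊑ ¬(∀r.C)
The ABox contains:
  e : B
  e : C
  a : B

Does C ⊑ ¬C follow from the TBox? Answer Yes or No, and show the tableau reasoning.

No

1. C ⊑ ¬C  ⇔  (C ⊓ C) unsat w.r.t. T
   open: L(x₀) ⊇ {B, C, ∀r.B, ∃r.¬C} (+ ∃-successors)
2. Hence C ⊑ ¬C: not entailed.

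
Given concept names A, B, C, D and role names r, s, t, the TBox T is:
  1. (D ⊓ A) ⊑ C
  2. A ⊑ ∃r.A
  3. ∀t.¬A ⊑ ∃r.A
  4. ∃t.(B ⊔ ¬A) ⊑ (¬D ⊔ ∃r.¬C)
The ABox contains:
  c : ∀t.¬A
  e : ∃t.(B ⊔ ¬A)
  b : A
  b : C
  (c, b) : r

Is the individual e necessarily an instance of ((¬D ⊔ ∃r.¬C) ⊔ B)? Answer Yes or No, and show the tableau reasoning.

1. e : ((¬D ⊔ ∃r.¬C) ⊔ B)?  L(e) = {∃t.(B ⊔ ¬A)} ∪ {((D ⊓ ∀r.C) ⊓ ¬B)}
   clash {C, ¬C} at an ∃-successor — e ∈ ((¬D ⊔ ∃r.¬C) ⊔ B)
2. Hence e : ((¬D ⊔ ∃r.¬C) ⊔ B): entailed.

Yes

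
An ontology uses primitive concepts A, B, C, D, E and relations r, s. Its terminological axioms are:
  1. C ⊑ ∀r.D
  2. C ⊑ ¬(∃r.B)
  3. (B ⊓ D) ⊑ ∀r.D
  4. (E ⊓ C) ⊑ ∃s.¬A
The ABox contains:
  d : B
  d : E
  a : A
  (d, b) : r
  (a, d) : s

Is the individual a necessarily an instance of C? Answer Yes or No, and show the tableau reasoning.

No

1. a : C?  L(a) = {A} ∪ {¬C}
   open: L(a) ⊇ {A, ¬B, ¬C} — a ∉ C possible
2. Hence a : C: not entailed.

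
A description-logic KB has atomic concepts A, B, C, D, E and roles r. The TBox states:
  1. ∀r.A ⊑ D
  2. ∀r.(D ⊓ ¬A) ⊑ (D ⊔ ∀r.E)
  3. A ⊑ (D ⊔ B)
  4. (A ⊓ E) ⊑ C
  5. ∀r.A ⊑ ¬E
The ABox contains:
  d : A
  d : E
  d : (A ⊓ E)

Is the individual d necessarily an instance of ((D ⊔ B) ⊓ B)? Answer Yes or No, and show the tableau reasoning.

No

1. d : ((D ⊔ B) ⊓ B)?  L(d) = {A, E, (A ⊓ E)} ∪ {((¬D ⊓ ¬B) ⊔ ¬B)}
   apply at d: A⊑(D ⊔ B); (A ⊓ E)⊑C
   open: L(d) ⊇ {A, C, D, E, ¬B, …} (+ ∃-successors) — d ∉ ((D ⊔ B) ⊓ B) possible
2. Hence d : ((D ⊔ B) ⊓ B): not entailed.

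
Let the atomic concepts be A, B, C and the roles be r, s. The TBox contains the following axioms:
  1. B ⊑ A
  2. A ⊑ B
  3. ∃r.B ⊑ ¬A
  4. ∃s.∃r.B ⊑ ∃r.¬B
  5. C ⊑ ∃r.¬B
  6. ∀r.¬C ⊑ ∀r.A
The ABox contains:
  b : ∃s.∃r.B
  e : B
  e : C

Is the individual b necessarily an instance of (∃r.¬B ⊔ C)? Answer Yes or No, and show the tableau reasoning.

1. b : (∃r.¬B ⊔ C)?  L(b) = {∃s.∃r.B} ∪ {(∀r.B ⊓ ¬C)}
   clash {A, ¬A} at b — b ∈ (∃r.¬B ⊔ C)
2. Hence b : (∃r.¬B ⊔ C): entailed.

Yes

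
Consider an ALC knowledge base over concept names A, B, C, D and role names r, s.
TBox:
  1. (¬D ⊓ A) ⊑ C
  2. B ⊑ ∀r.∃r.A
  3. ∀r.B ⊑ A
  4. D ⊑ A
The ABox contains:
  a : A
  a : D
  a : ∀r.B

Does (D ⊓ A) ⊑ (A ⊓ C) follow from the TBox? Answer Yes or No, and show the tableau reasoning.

No

1. (D ⊓ A) ⊑ (A ⊓ C)  ⇔  ((D ⊓ A) ⊓ (¬A ⊔ ¬C)) unsat w.r.t. T
   open: L(x₀) ⊇ {A, D, ¬B, ¬C}
2. Hence (D ⊓ A) ⊑ (A ⊓ C): not entailed.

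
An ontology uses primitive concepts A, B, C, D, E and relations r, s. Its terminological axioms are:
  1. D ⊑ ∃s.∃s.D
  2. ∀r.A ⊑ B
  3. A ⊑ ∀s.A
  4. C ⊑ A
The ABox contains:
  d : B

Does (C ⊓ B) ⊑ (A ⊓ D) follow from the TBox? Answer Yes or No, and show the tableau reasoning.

1. (C ⊓ B) ⊑ (A ⊓ D)  ⇔  ((C ⊓ B) ⊓ (¬A ⊔ ¬D)) unsat w.r.t. T
   apply at x₀: C⊑A
   open: L(x₀) ⊇ {A, B, C, ¬D, ∀s.A}
2. Hence (C ⊓ B) ⊑ (A ⊓ D): not entailed.

No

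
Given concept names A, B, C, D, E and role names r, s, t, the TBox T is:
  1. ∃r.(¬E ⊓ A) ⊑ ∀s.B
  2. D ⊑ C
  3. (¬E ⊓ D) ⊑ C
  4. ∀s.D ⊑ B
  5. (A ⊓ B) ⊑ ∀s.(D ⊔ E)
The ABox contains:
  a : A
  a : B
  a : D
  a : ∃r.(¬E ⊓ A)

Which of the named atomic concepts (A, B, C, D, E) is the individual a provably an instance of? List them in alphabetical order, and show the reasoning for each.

1. a : A?  L(a) = {A, B, D, ∃r.(¬E ⊓ A)} ∪ {¬A}
   clash {A, ¬A} at a — a ∈ A
2. a : B?  L(a) = {A, B, D, ∃r.(¬E ⊓ A)} ∪ {¬B}
   clash {B, ¬B} at a — a ∈ B
3. a : C?  L(a) = {A, B, D, ∃r.(¬E ⊓ A)} ∪ {¬C}
   clash {C, ¬C} at a — a ∈ C
4. a : D?  L(a) = {A, B, D, ∃r.(¬E ⊓ A)} ∪ {¬D}
   clash {D, ¬D} at a — a ∈ D
5. a : E?  L(a) = {A, B, D, ∃r.(¬E ⊓ A)} ∪ {¬E}
   apply at a: ∃r.(¬E ⊓ A)⊑∀s.B; D⊑C
   open: L(a) ⊇ {A, B, C, D, ¬E, …} (+ ∃-successors) — a ∉ E possible
6. Entailed for a: {A, B, C, D}

{A, B, C, D}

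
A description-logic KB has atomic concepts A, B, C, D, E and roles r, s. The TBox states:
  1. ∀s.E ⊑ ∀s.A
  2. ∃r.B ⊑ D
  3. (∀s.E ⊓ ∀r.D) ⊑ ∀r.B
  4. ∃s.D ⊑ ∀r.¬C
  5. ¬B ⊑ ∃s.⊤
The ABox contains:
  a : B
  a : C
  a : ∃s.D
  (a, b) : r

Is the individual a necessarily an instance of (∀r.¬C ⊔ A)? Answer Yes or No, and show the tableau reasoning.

1. a : (∀r.¬C ⊔ A)?  L(a) = {B, C, ∃s.D} ∪ {(∃r.C ⊓ ¬A)}
   clash {C, ¬C} at an ∃-successor — a ∈ (∀r.¬C ⊔ A)
2. Hence a : (∀r.¬C ⊔ A): entailed.

Yes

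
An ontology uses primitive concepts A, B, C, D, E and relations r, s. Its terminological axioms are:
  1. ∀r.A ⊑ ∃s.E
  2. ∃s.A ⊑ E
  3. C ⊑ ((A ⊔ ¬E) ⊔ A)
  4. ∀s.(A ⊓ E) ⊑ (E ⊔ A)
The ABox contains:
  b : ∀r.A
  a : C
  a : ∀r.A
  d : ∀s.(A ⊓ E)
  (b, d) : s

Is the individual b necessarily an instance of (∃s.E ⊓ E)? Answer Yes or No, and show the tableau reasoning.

1. b : (∃s.E ⊓ E)?  L(b) = {∀r.A} ∪ {(∀s.¬E ⊔ ¬E)}
   apply at b: ∀r.A⊑∃s.E
   open: L(b) ⊇ {¬C, ¬E, ∀r.A, ∀s.¬A, ∃s.(¬A ⊔ ¬E), …} (+ ∃-successors) — b ∉ (∃s.E ⊓ E) possible
2. Hence b : (∃s.E ⊓ E): not entailed.

No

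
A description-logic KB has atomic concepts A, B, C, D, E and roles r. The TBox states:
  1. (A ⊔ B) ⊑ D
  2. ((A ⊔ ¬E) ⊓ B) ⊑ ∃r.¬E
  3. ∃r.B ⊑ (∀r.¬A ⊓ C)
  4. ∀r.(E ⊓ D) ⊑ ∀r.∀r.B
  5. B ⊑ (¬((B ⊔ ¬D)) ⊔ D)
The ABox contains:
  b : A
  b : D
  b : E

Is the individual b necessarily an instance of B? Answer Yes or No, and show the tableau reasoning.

1. b : B?  L(b) = {A, D, E} ∪ {¬B}
   open: L(b) ⊇ {A, D, E, ¬B, ∀r.¬B, …} (+ ∃-successors) — b ∉ B possible
2. Hence b : B: not entailed.

No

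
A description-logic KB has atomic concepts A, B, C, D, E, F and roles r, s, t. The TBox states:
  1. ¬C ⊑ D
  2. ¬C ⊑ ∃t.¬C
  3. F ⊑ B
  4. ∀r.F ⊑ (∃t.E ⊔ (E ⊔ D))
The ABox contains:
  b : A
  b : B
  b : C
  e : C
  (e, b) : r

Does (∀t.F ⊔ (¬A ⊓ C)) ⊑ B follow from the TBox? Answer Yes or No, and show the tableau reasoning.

No

1. (∀t.F ⊔ (¬A ⊓ C)) ⊑ B  ⇔  ((∀t.F ⊔ (¬A ⊓ C)) ⊓ ¬B) unsat w.r.t. T
   open: L(x₀) ⊇ {C, ¬B, ¬F, ∀t.F, ∃r.¬F} (+ ∃-successors)
2. Hence (∀t.F ⊔ (¬A ⊓ C)) ⊑ B: not entailed.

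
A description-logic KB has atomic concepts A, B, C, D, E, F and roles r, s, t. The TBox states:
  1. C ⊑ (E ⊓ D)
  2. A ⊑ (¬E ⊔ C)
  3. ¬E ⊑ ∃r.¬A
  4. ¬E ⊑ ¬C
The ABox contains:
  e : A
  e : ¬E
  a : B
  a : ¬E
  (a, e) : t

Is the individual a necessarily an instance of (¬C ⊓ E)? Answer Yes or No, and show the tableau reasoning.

No

1. a : (¬C ⊓ E)?  L(a) = {B, ¬E} ∪ {(C ⊔ ¬E)}
   apply at a: ¬E⊑∃r.¬A; ¬E⊑¬C
   open: L(a) ⊇ {B, ¬A, ¬C, ¬E, ∃r.¬A} (+ ∃-successors) — a ∉ (¬C ⊓ E) possible
2. Hence a : (¬C ⊓ E): not entailed.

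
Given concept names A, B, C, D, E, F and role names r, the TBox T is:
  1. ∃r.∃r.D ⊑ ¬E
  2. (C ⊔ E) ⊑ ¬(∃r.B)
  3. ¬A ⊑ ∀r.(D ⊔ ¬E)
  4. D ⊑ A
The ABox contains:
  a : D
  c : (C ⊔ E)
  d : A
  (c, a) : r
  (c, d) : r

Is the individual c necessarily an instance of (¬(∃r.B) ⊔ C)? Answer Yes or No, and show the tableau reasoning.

Yes

1. c : (¬(∃r.B) ⊔ C)?  L(c) = {(C ⊔ E)} ∪ {(∃r.B ⊓ ¬C)}
   clash {E, ¬E} at c — c ∈ (¬(∃r.B) ⊔ C)
2. Hence c : (¬(∃r.B) ⊔ C): entailed.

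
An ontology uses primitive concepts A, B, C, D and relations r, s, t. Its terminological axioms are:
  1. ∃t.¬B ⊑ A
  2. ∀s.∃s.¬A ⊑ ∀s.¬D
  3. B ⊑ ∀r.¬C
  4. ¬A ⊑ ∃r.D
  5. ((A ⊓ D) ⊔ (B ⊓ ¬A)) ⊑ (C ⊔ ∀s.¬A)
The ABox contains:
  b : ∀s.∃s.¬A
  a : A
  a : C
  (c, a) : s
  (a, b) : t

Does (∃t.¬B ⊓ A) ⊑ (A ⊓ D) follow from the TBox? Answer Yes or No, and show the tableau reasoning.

1. (∃t.¬B ⊓ A) ⊑ (A ⊓ D)  ⇔  ((∃t.¬B ⊓ A) ⊓ (¬A ⊔ ¬D)) unsat w.r.t. T
   open: L(x₀) ⊇ {A, ¬B, ¬D, ∃s.∀s.A, ∃t.¬B} (+ ∃-successors)
2. Hence (∃t.¬B ⊓ A) ⊑ (A ⊓ D): not entailed.

No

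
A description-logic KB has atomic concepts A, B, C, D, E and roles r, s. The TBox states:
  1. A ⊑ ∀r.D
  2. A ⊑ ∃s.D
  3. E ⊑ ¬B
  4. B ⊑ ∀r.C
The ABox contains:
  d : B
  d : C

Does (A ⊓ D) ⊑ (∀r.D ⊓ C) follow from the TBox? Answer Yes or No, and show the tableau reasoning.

1. (A ⊓ D) ⊑ (∀r.D ⊓ C)  ⇔  ((A ⊓ D) ⊓ (∃r.¬D ⊔ ¬C)) unsat w.r.t. T
   apply at x₀: A⊑∀r.D; A⊑∃s.D
   open: L(x₀) ⊇ {A, D, ¬B, ¬C, ∀r.D, …} (+ ∃-successors)
2. Hence (A ⊓ D) ⊑ (∀r.D ⊓ C): not entailed.

No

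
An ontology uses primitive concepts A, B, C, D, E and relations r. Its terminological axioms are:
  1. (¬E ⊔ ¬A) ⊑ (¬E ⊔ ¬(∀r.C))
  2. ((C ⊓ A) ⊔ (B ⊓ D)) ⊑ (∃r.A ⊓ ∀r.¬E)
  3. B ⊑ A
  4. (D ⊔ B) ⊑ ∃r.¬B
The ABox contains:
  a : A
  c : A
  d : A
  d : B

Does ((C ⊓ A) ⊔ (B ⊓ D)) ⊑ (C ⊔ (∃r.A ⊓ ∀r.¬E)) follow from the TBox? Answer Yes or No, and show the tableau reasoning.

Yes

1. ((C ⊓ A) ⊔ (B ⊓ D)) ⊑ (C ⊔ (∃r.A ⊓ ∀r.¬E))  ⇔  (((C ⊓ A) ⊔ (B ⊓ D)) ⊓ (¬C ⊓ (∀r.¬A ⊔ ∃r.E))) unsat w.r.t. T
   all branches close; clash {E, ¬E} at an ∃-successor
2. Hence ((C ⊓ A) ⊔ (B ⊓ D)) ⊑ (C ⊔ (∃r.A ⊓ ∀r.¬E)): entailed.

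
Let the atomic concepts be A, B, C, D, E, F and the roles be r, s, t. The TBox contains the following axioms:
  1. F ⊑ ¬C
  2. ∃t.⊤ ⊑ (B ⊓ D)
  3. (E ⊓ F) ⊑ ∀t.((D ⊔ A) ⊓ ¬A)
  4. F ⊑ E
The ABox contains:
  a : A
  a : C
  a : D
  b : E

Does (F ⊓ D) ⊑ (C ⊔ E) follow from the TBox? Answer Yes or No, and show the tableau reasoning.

1. (F ⊓ D) ⊑ (C ⊔ E)  ⇔  ((F ⊓ D) ⊓ (¬C ⊓ ¬E)) unsat w.r.t. T
   all branches close; clash {E, ¬E} at x₀
2. Hence (F ⊓ D) ⊑ (C ⊔ E): entailed.

Yes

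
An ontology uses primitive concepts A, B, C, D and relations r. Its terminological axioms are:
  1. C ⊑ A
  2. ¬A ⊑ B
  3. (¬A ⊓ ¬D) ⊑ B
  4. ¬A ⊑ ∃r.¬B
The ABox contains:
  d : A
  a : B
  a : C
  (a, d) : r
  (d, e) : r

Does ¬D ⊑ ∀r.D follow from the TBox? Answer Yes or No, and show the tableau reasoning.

No

1. ¬D ⊑ ∀r.D  ⇔  (¬D ⊓ ∃r.¬D) unsat w.r.t. T
   open: L(x₀) ⊇ {A, ¬D, ∃r.¬D} (+ ∃-successors)
2. Hence ¬D ⊑ ∀r.D: not entailed.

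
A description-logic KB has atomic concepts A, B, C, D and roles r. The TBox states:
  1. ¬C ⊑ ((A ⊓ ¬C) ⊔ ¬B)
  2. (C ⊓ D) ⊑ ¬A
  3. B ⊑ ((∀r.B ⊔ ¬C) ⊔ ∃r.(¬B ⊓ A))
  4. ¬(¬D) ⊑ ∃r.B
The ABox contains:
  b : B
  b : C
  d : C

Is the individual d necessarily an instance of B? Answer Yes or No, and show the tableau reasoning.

No

1. d : B?  L(d) = {C} ∪ {¬B}
   open: L(d) ⊇ {C, ¬B, ¬D} — d ∉ B possible
2. Hence d : B: not entailed.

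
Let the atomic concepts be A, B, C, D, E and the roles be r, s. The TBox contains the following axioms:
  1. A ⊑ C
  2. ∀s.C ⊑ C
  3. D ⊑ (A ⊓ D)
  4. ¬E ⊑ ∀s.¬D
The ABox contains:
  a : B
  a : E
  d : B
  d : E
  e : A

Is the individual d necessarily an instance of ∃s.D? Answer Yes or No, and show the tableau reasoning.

No

1. d : ∃s.D?  L(d) = {B, E} ∪ {∀s.¬D}
   open: L(d) ⊇ {B, E, ¬A, ¬D, ∀s.¬D, …} (+ ∃-successors) — d ∉ ∃s.D possible
2. Hence d : ∃s.D: not entailed.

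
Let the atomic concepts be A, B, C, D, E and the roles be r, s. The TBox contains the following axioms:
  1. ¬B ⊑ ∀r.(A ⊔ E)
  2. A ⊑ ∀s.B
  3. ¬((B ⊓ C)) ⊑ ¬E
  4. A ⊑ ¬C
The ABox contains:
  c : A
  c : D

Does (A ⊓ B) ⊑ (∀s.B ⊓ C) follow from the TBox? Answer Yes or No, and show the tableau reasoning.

No

1. (A ⊓ B) ⊑ (∀s.B ⊓ C)  ⇔  ((A ⊓ B) ⊓ (∃s.¬B ⊔ ¬C)) unsat w.r.t. T
   apply at x₀: A⊑∀s.B; A⊑¬C
   open: L(x₀) ⊇ {A, B, ¬C, ¬E, ∀s.B}
2. Hence (A ⊓ B) ⊑ (∀s.B ⊓ C): not entailed.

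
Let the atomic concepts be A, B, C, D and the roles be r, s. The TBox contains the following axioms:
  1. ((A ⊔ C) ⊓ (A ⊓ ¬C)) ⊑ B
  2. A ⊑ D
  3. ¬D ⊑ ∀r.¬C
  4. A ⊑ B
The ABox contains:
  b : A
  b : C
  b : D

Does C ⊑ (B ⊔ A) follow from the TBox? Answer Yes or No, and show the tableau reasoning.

No

1. C ⊑ (B ⊔ A)  ⇔  (C ⊓ (¬B ⊓ ¬A)) unsat w.r.t. T
   open: L(x₀) ⊇ {C, D, ¬A, ¬B}
2. Hence C ⊑ (B ⊔ A): not entailed.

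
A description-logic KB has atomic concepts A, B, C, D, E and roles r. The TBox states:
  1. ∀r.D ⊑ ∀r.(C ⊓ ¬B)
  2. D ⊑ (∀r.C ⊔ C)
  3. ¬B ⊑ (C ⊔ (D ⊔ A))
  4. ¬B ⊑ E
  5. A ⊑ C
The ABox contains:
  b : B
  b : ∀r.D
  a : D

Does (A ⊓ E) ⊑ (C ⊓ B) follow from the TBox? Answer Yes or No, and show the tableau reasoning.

1. (A ⊓ E) ⊑ (C ⊓ B)  ⇔  ((A ⊓ E) ⊓ (¬C ⊔ ¬B)) unsat w.r.t. T
   apply at x₀: A⊑C
   open: L(x₀) ⊇ {A, C, E, ¬B, ¬D, …} (+ ∃-successors)
2. Hence (A ⊓ E) ⊑ (C ⊓ B): not entailed.

No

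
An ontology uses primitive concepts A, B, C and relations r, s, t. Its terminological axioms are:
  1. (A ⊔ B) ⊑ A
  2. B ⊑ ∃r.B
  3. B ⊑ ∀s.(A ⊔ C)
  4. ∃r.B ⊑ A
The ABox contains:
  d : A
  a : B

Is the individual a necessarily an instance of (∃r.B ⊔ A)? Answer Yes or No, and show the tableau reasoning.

Yes

1. a : (∃r.B ⊔ A)?  L(a) = {B} ∪ {(∀r.¬B ⊓ ¬A)}
   clash {A, ¬A} at a — a ∈ (∃r.B ⊔ A)
2. Hence a : (∃r.B ⊔ A): entailed.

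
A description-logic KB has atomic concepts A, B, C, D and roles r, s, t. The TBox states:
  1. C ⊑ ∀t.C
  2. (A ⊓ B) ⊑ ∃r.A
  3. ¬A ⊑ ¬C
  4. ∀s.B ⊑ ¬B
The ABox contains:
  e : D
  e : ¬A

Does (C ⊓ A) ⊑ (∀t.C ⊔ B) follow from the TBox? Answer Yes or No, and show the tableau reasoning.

Yes

1. (C ⊓ A) ⊑ (∀t.C ⊔ B)  ⇔  ((C ⊓ A) ⊓ (∃t.¬C ⊓ ¬B)) unsat w.r.t. T
   all branches close; clash {C, ¬C} at an ∃-successor
2. Hence (C ⊓ A) ⊑ (∀t.C ⊔ B): entailed.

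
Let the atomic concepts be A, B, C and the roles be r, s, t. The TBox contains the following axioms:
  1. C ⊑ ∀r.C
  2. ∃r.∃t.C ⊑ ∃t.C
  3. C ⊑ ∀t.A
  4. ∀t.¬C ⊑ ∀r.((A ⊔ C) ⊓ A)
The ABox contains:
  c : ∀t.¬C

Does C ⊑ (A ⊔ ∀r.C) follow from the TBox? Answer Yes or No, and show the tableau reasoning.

Yes

1. C ⊑ (A ⊔ ∀r.C)  ⇔  (C ⊓ (¬A ⊓ ∃r.¬C)) unsat w.r.t. T
   all branches close; clash {C, ¬C} at an ∃-successor
2. Hence C ⊑ (A ⊔ ∀r.C): entailed.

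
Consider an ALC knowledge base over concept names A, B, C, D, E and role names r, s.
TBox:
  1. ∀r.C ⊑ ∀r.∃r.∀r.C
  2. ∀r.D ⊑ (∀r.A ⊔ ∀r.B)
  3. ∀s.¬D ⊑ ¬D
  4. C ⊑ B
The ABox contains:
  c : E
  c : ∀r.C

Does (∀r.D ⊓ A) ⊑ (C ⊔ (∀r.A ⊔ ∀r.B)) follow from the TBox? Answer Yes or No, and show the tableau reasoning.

1. (∀r.D ⊓ A) ⊑ (C ⊔ (∀r.A ⊔ ∀r.B))  ⇔  ((∀r.D ⊓ A) ⊓ (¬C ⊓ (∃r.¬A ⊓ ∃r.¬B))) unsat w.r.t. T
   all branches close; clash {B, ¬B} at an ∃-successor
2. Hence (∀r.D ⊓ A) ⊑ (C ⊔ (∀r.A ⊔ ∀r.B)): entailed.

Yes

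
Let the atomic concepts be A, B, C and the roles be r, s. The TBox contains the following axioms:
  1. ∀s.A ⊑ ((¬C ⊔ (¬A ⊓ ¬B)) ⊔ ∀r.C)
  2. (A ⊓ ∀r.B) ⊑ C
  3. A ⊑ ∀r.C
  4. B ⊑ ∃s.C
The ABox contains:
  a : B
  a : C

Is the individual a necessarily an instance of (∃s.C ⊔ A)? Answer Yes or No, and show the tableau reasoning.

Yes

1. a : (∃s.C ⊔ A)?  L(a) = {B, C} ∪ {(∀s.¬C ⊓ ¬A)}
   clash {C, ¬C} at an ∃-successor — a ∈ (∃s.C ⊔ A)
2. Hence a : (∃s.C ⊔ A): entailed.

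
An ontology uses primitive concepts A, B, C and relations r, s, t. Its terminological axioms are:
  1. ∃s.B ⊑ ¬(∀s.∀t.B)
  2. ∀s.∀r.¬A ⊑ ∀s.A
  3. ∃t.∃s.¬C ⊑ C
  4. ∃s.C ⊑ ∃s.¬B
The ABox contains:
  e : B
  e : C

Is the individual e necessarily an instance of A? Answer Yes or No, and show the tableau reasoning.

No

1. e : A?  L(e) = {B, C} ∪ {¬A}
   open: L(e) ⊇ {B, C, ¬A, ∀s.¬B, ∀s.¬C, …} (+ ∃-successors) — e ∉ A possible
2. Hence e : A: not entailed.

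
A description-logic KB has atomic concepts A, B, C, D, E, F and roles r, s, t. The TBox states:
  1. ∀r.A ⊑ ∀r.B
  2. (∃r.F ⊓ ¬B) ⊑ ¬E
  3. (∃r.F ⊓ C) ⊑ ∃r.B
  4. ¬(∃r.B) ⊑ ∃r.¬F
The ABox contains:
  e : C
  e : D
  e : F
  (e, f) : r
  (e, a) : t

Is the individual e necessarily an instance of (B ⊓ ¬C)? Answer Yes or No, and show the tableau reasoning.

No

1. e : (B ⊓ ¬C)?  L(e) = {C, D, F} ∪ {(¬B ⊔ C)}
   open: L(e) ⊇ {C, D, F, ∀r.¬F, ∃r.B, …} (+ ∃-successors) — e ∉ (B ⊓ ¬C) possible
2. Hence e : (B ⊓ ¬C): not entailed.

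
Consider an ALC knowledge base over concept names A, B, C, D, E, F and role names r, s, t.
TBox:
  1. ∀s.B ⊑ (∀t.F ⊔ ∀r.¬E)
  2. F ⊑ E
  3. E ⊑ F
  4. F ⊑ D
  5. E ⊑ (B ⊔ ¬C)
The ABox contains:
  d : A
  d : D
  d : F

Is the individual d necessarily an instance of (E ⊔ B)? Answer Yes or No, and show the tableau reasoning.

1. d : (E ⊔ B)?  L(d) = {A, D, F} ∪ {(¬E ⊓ ¬B)}
   clash {E, ¬E} at d — d ∈ (E ⊔ B)
2. Hence d : (E ⊔ B): entailed.

Yes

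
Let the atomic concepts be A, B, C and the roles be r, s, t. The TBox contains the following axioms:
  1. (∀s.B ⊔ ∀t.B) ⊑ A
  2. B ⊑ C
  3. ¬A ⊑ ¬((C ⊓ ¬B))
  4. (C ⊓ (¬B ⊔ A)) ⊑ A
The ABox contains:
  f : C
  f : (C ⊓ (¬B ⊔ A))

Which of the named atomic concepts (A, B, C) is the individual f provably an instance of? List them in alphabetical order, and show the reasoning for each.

1. f : A?  L(f) = {C, (C ⊓ (¬B ⊔ A))} ∪ {¬A}
   clash {A, ¬A} at f — f ∈ A
2. f : B?  L(f) = {C, (C ⊓ (¬B ⊔ A))} ∪ {¬B}
   apply at f: (C ⊓ (¬B ⊔ A))⊑A
   open: L(f) ⊇ {A, C, ¬B} — f ∉ B possible
3. f : C?  L(f) = {C, (C ⊓ (¬B ⊔ A))} ∪ {¬C}
   clash {C, ¬C} at f — f ∈ C
4. Entailed for f: {A, C}

{A, C}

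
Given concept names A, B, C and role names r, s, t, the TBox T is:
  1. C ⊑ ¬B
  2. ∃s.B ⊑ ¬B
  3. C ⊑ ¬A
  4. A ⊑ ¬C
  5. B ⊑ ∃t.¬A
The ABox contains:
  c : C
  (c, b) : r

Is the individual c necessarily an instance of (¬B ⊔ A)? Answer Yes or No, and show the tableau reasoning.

1. c : (¬B ⊔ A)?  L(c) = {C} ∪ {(B ⊓ ¬A)}
   clash {B, ¬B} at c — c ∈ (¬B ⊔ A)
2. Hence c : (¬B ⊔ A): entailed.

Yes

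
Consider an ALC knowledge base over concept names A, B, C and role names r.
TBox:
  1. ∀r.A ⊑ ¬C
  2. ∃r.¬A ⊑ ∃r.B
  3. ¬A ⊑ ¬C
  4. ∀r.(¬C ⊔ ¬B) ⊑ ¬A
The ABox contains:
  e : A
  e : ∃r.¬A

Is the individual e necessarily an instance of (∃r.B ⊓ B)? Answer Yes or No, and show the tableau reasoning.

1. e : (∃r.B ⊓ B)?  L(e) = {A, ∃r.¬A} ∪ {(∀r.¬B ⊔ ¬B)}
   apply at e: ∃r.¬A⊑∃r.B
   open: L(e) ⊇ {A, ¬B, ∃r.(C ⊓ B), ∃r.B, ∃r.¬A} (+ ∃-successors) — e ∉ (∃r.B ⊓ B) possible
2. Hence e : (∃r.B ⊓ B): not entailed.

No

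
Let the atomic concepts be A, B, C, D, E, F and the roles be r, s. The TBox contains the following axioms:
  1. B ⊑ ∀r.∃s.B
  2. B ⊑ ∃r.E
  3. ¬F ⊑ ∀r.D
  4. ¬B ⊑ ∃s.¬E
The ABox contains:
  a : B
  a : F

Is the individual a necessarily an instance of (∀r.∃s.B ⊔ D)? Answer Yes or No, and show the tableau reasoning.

Yes

1. a : (∀r.∃s.B ⊔ D)?  L(a) = {B, F} ∪ {(∃r.∀s.¬B ⊓ ¬D)}
   clash {B, ¬B} at an ∃-successor — a ∈ (∀r.∃s.B ⊔ D)
2. Hence a : (∀r.∃s.B ⊔ D): entailed.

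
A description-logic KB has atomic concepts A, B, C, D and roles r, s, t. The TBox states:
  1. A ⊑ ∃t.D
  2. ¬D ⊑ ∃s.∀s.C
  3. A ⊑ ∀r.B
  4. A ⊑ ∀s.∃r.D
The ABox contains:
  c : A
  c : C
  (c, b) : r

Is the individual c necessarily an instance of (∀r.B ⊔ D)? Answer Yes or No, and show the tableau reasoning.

1. c : (∀r.B ⊔ D)?  L(c) = {A, C} ∪ {(∃r.¬B ⊓ ¬D)}
   clash {B, ¬B} at an ∃-successor — c ∈ (∀r.B ⊔ D)
2. Hence c : (∀r.B ⊔ D): entailed.

Yes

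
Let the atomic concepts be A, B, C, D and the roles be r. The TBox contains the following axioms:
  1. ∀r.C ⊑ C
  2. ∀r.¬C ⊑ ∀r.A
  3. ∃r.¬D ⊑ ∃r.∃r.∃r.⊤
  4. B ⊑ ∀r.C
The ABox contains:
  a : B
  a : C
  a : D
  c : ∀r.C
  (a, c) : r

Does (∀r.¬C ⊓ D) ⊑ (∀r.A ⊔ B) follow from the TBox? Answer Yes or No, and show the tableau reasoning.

1. (∀r.¬C ⊓ D) ⊑ (∀r.A ⊔ B)  ⇔  ((∀r.¬C ⊓ D) ⊓ (∃r.¬A ⊓ ¬B)) unsat w.r.t. T
   all branches close; clash {A, ¬A} at an ∃-successor
2. Hence (∀r.¬C ⊓ D) ⊑ (∀r.A ⊔ B): entailed.

Yes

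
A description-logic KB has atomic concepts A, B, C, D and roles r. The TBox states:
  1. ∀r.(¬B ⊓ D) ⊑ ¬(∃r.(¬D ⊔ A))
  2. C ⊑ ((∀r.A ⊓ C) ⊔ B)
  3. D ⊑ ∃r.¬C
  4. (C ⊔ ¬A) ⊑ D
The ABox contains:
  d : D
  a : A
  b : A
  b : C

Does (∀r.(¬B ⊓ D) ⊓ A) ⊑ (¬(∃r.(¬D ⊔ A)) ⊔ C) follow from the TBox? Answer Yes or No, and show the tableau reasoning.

1. (∀r.(¬B ⊓ D) ⊓ A) ⊑ (¬(∃r.(¬D ⊔ A)) ⊔ C)  ⇔  ((∀r.(¬B ⊓ D) ⊓ A) ⊓ (∃r.(¬D ⊔ A) ⊓ ¬C)) unsat w.r.t. T
   all branches close; clash {A, ¬A} at an ∃-successor
2. Hence (∀r.(¬B ⊓ D) ⊓ A) ⊑ (¬(∃r.(¬D ⊔ A)) ⊔ C): entailed.

Yes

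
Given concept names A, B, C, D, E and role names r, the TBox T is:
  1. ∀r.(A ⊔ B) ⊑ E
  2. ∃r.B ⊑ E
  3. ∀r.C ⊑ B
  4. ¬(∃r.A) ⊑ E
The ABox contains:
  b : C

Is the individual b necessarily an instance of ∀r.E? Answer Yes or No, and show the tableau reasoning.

1. b : ∀r.E?  L(b) = {C} ∪ {∃r.¬E}
   open: L(b) ⊇ {C, ∀r.¬B, ∃r.(¬A ⊓ ¬B), ∃r.A, ∃r.¬C, …} (+ ∃-successors) — b ∉ ∀r.E possible
2. Hence b : ∀r.E: not entailed.

No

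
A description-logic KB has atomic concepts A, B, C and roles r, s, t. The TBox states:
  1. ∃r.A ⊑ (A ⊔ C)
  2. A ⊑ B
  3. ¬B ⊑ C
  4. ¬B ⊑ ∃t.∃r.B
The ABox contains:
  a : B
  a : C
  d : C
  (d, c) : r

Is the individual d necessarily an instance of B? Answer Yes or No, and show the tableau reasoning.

1. d : B?  L(d) = {C} ∪ {¬B}
   apply at d: ¬B⊑∃t.∃r.B
   open: L(d) ⊇ {C, ¬A, ¬B, ∀r.¬A, ∃t.∃r.B} (+ ∃-successors) — d ∉ B possible
2. Hence d : B: not entailed.

No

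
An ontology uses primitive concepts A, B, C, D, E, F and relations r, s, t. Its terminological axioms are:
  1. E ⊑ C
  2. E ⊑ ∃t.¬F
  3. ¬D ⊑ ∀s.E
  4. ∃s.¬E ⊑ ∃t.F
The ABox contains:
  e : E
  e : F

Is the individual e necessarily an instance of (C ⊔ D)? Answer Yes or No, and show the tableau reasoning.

Yes

1. e : (C ⊔ D)?  L(e) = {E, F} ∪ {(¬C ⊓ ¬D)}
   clash {C, ¬C} at e — e ∈ (C ⊔ D)
2. Hence e : (C ⊔ D): entailed.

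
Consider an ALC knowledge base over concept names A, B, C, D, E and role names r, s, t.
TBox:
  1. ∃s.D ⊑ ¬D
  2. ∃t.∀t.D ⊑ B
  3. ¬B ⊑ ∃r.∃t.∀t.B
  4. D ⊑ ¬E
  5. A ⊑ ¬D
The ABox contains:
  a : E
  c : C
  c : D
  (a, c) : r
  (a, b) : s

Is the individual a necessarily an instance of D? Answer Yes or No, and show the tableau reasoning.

No

1. a : D?  L(a) = {E} ∪ {¬D}
   open: L(a) ⊇ {B, E, ¬D} — a ∉ D possible
2. Hence a : D: not entailed.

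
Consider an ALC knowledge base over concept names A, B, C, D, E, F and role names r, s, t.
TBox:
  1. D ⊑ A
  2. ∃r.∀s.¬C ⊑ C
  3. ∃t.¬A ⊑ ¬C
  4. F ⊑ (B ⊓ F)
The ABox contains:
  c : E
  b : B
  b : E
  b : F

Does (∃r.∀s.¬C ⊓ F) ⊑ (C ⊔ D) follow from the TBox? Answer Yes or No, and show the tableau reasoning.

1. (∃r.∀s.¬C ⊓ F) ⊑ (C ⊔ D)  ⇔  ((∃r.∀s.¬C ⊓ F) ⊓ (¬C ⊓ ¬D)) unsat w.r.t. T
   all branches close; clash {C, ¬C} at x₀
2. Hence (∃r.∀s.¬C ⊓ F) ⊑ (C ⊔ D): entailed.

Yes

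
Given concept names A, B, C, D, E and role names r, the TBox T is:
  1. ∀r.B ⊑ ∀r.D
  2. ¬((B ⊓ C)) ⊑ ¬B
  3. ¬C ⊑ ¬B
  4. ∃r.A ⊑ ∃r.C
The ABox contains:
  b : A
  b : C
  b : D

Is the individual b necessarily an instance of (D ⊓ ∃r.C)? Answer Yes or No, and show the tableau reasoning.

1. b : (D ⊓ ∃r.C)?  L(b) = {A, C, D} ∪ {(¬D ⊔ ∀r.¬C)}
   open: L(b) ⊇ {A, B, C, D, ∀r.¬A, …} (+ ∃-successors) — b ∉ (D ⊓ ∃r.C) possible
2. Hence b : (D ⊓ ∃r.C): not entailed.

No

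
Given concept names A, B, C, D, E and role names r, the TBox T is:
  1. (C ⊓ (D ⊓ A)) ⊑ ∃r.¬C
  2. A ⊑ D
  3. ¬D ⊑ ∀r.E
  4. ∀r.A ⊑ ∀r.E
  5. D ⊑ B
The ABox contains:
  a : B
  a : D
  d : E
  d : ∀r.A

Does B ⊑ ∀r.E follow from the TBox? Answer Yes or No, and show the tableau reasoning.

1. B ⊑ ∀r.E  ⇔  (B ⊓ ∃r.¬E) unsat w.r.t. T
   open: L(x₀) ⊇ {B, D, ¬C, ∃r.¬A, ∃r.¬E} (+ ∃-successors)
2. Hence B ⊑ ∀r.E: not entailed.

No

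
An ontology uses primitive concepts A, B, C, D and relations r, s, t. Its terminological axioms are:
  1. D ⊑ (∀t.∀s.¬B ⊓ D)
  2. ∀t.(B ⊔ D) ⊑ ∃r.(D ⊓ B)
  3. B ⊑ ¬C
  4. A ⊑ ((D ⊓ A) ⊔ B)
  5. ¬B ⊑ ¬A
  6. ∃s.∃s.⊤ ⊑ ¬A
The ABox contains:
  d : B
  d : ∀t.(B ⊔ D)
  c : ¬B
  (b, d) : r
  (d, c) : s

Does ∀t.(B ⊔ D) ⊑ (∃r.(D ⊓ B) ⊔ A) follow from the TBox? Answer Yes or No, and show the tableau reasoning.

Yes

1. ∀t.(B ⊔ D) ⊑ (∃r.(D ⊓ B) ⊔ A)  ⇔  (∀t.(B ⊔ D) ⊓ (∀r.(¬D ⊔ ¬B) ⊓ ¬A)) unsat w.r.t. T
   all branches close; clash {B, ¬B} at an ∃-successor
2. Hence ∀t.(B ⊔ D) ⊑ (∃r.(D ⊓ B) ⊔ A): entailed.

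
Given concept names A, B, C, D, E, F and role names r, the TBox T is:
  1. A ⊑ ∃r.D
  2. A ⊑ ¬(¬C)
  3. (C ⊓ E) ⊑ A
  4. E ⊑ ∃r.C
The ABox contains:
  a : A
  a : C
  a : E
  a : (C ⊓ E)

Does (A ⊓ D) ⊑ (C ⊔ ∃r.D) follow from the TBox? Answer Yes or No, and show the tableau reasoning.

Yes

1. (A ⊓ D) ⊑ (C ⊔ ∃r.D)  ⇔  ((A ⊓ D) ⊓ (¬C ⊓ ∀r.¬D)) unsat w.r.t. T
   all branches close; clash {C, ¬C} at x₀
2. Hence (A ⊓ D) ⊑ (C ⊔ ∃r.D): entailed.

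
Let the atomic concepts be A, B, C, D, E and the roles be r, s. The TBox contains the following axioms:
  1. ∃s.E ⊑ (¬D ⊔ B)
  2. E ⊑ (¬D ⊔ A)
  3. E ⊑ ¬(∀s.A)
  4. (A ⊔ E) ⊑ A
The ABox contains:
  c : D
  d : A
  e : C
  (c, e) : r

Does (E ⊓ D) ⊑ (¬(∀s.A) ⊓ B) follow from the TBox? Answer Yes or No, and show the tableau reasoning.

No

1. (E ⊓ D) ⊑ (¬(∀s.A) ⊓ B)  ⇔  ((E ⊓ D) ⊓ (∀s.A ⊔ ¬B)) unsat w.r.t. T
   apply at x₀: E⊑(¬D ⊔ A); E⊑¬(∀s.A)
   open: L(x₀) ⊇ {A, D, E, ¬B, ∀s.¬E, …} (+ ∃-successors)
2. Hence (E ⊓ D) ⊑ (¬(∀s.A) ⊓ B): not entailed.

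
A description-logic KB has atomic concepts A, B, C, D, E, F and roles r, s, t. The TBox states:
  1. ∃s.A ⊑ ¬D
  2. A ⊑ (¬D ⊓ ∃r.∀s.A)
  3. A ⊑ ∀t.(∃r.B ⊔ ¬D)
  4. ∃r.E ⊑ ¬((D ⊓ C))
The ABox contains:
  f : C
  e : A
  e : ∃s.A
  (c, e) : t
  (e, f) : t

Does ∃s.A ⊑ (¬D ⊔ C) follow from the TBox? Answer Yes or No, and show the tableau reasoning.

1. ∃s.A ⊑ (¬D ⊔ C)  ⇔  (∃s.A ⊓ (D ⊓ ¬C)) unsat w.r.t. T
   all branches close; clash {D, ¬D} at x₀
2. Hence ∃s.A ⊑ (¬D ⊔ C): entailed.

Yes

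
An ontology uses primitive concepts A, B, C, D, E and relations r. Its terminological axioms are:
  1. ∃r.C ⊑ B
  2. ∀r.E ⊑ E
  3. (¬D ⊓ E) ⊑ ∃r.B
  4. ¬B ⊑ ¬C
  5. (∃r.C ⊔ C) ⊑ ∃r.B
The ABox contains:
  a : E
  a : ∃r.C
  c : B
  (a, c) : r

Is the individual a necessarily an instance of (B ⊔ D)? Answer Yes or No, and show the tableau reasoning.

1. a : (B ⊔ D)?  L(a) = {E, ∃r.C} ∪ {(¬B ⊓ ¬D)}
   clash {B, ¬B} at a — a ∈ (B ⊔ D)
2. Hence a : (B ⊔ D): entailed.

Yes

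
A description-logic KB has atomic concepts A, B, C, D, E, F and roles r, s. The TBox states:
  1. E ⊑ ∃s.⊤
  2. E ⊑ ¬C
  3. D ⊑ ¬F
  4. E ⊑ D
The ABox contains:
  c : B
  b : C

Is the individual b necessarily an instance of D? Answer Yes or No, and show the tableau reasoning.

No

1. b : D?  L(b) = {C} ∪ {¬D}
   open: L(b) ⊇ {C, ¬D, ¬E} — b ∉ D possible
2. Hence b : D: not entailed.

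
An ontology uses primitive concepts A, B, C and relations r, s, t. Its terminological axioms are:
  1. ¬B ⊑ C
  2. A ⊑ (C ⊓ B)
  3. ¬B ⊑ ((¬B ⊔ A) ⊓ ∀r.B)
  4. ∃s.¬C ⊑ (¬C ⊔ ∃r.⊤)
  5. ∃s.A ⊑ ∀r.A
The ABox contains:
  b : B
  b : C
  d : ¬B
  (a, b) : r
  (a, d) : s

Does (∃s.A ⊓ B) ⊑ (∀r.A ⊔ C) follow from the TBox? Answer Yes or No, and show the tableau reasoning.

1. (∃s.A ⊓ B) ⊑ (∀r.A ⊔ C)  ⇔  ((∃s.A ⊓ B) ⊓ (∃r.¬A ⊓ ¬C)) unsat w.r.t. T
   all branches close; clash {C, ¬C} at x₀
2. Hence (∃s.A ⊓ B) ⊑ (∀r.A ⊔ C): entailed.

Yes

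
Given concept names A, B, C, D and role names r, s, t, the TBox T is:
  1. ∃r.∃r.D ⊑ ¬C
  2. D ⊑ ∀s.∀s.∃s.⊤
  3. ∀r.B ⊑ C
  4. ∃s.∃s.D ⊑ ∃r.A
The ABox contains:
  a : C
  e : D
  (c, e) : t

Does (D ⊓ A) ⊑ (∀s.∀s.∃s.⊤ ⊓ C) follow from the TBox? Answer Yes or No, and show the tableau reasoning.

1. (D ⊓ A) ⊑ (∀s.∀s.∃s.⊤ ⊓ C)  ⇔  ((D ⊓ A) ⊓ (∃s.∃s.∀s.⊥ ⊔ ¬C)) unsat w.r.t. T
   apply at x₀: D⊑∀s.∀s.∃s.⊤
   open: L(x₀) ⊇ {A, D, ¬C, ∀r.∀r.¬D, ∀s.∀s.¬D, …} (+ ∃-successors)
2. Hence (D ⊓ A) ⊑ (∀s.∀s.∃s.⊤ ⊓ C): not entailed.

No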